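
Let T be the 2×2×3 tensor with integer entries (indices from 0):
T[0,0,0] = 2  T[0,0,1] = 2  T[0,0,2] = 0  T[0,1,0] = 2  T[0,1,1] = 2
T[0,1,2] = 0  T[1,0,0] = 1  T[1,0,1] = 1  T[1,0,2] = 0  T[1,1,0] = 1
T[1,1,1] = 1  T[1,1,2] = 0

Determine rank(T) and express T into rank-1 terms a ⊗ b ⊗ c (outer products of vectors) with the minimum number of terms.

rank(T) = 1

Lower bound: T ≠ 0 (e.g. T[0,0,0] = 2), so rank(T) ≥ 1.
Upper bound: the mode-1 fibre T[:,0,0] = [2, 1] gives a = (2, 1) (primitive direction); the mode-2 fibre T[0,:,0] = [2, 2] gives b = (1, 1); then c[k] = T[0,0,k] / (a[0]·b[0]) = [2, 2, 0] / 2 = (1, 1, 0).
Expanding (2, 1) ⊗ (1, 1) ⊗ (1, 1, 0) reproduces all 12 entries of T, so T = (2, 1) ⊗ (1, 1) ⊗ (1, 1, 0) and rank(T) ≤ 1.
These bounds meet, so rank(T) = 1.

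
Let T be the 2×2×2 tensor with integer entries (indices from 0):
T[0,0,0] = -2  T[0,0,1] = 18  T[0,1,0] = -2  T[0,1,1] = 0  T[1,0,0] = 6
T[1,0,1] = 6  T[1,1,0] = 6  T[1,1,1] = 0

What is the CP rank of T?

2

Lower bound: the mode-1 unfolding of T (rows indexed by i, columns by (j,k) = (0,0), (0,1), (1,0), (1,1)) is [[-2, 18, -2, 0], [6, 6, 6, 0]].
There the 2×2 minor on rows i ∈ {0, 1}, columns (j,k) ∈ {(0,0), (0,1)} is det [[-2, 18], [6, 6]] = -120 ≠ 0, so this unfolding has rank ≥ 2; CP rank is at least every unfolding rank, so rank(T) ≥ 2. (Flattening ranks never certify an upper bound on CP rank; for that we must actually write T with 2 rank-1 terms.)
Upper bound — finding two terms. Write S_k = T[:,:,k] for the frontal slices: S₀ = [[-2, -2], [6, 6]], S₁ = [[18, 0], [6, 0]].
If T = a₁ ⊗ b₁ ⊗ c₁ + a₂ ⊗ b₂ ⊗ c₂ then each S_k = c₁[k]·a₁b₁ᵀ + c₂[k]·a₂b₂ᵀ. S₀ and S₁ are linearly independent, so a₁b₁ᵀ and a₂b₂ᵀ must span the same plane of matrices: they are the rank-1 matrices of the form x·S₀ + y·S₁.
det(x·S₀ + y·S₁) is 120·xy = 120·(y)(x), vanishing at (x:y) = (1:0) and (0:1).
M₁ = S₀ = [[-2, -2], [6, 6]] = (-2)·(1, -3)(1, 1)ᵀ and M₂ = S₁ = [[18, 0], [6, 0]] = 6·(3, 1)(1, 0)ᵀ, so take a₁ = (1, -3), b₁ = (1, 1), a₂ = (3, 1), b₂ = (1, 0).
Each slice is an integer combination of E₁ = a₁b₁ᵀ and E₂ = a₂b₂ᵀ: S₀ = −2·E₁, S₁ = 6·E₂; reading off coefficients, c₁ = (-2, 0) and c₂ = (0, 6).
Hence T = (1, -3) ⊗ (1, 1) ⊗ (-2, 0) + (3, 1) ⊗ (1, 0) ⊗ (0, 6), so rank(T) ≤ 2.
These bounds meet, so rank(T) = 2.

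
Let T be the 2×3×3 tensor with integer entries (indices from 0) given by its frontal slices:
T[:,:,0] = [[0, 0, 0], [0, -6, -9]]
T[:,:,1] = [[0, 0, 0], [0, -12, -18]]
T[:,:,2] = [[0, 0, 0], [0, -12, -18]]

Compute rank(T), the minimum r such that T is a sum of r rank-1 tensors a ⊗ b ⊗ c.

1

Lower bound: T ≠ 0 (e.g. T[1,1,0] = -6), so rank(T) ≥ 1.
Upper bound: if T = a ⊗ b ⊗ c then every fibre of T is a multiple of the corresponding factor, so read the factors off the fibres through the nonzero entry T[1,1,0] = -6.
The mode-1 fibre T[:,1,0] = [0, -6] gives a = [0, 1] (primitive direction); the mode-2 fibre T[1,:,0] = [0, -6, -9] gives b = [0, 2, 3]; then c[k] = T[1,1,k] / (a[1]·b[1]) = [-6, -12, -12] / 2 = [-3, -6, -6].
Expanding [0, 1] ⊗ [0, 2, 3] ⊗ [-3, -6, -6] reproduces all 18 entries of T, so T = [0, 1] ⊗ [0, 2, 3] ⊗ [-3, -6, -6] and rank(T) ≤ 1.
These bounds meet, so rank(T) = 1.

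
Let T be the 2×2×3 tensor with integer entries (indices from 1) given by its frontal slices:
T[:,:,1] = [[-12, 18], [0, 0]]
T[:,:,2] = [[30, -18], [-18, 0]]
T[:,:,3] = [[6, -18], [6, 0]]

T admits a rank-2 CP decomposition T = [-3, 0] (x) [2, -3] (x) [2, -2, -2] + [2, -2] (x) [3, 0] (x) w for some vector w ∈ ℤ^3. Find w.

w = [0, 3, -1]

Subtract the known terms from T to get the rank-1 residual R = [2, -2] (x) [3, 0] (x) w, so R[i,j,k] = a[i]·b[j]·w[k]. Pick indices with nonzero a[1]·b[1] = (2)·(3) = 6. Only the fibre through (1,1,·) is needed: R[1,1,:] = T[1,1,:] − Σₗ aₗ[1]bₗ[1]cₗ = [-12, 30, 6] − (-3)·(2)·[2, -2, -2] = [0, 18, -6]. Then w[k] = R[1,1,k] / 6 for each k, giving w = [0, 18, -6] / 6 = [0, 3, -1].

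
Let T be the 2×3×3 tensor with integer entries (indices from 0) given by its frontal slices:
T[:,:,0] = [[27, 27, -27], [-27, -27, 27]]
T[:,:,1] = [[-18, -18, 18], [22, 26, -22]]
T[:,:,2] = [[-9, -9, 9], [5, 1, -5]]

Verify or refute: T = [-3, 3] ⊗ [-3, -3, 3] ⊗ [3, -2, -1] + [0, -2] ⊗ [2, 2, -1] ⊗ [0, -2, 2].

Reconstruct entry (1,0,1) from the claimed factors: Σₗ aₗ[1]bₗ[0]cₗ[1] = (3)·(-3)·(-2) + (-2)·(2)·(-2) = 26, but T[1,0,1] = 22. The claim is false.

No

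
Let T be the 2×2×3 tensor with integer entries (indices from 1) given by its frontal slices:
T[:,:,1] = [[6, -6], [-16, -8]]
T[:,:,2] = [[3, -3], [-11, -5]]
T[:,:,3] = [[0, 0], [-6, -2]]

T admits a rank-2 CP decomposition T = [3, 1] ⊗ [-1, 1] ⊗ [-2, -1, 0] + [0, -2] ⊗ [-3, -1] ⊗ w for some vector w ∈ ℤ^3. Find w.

w = [-3, -2, -1]

Subtract the known terms from T to get the rank-1 residual R = [0, -2] ⊗ [-3, -1] ⊗ w, so R[i,j,k] = a[i]·b[j]·w[k]. Pick indices with nonzero a[2]·b[1] = (-2)·(-3) = 6. Only the fibre through (2,1,·) is needed: R[2,1,:] = T[2,1,:] − Σₗ aₗ[2]bₗ[1]cₗ = [-16, -11, -6] − (1)·(-1)·[-2, -1, 0] = [-18, -12, -6]. Then w[k] = R[2,1,k] / 6 for each k, giving w = [-18, -12, -6] / 6 = [-3, -2, -1].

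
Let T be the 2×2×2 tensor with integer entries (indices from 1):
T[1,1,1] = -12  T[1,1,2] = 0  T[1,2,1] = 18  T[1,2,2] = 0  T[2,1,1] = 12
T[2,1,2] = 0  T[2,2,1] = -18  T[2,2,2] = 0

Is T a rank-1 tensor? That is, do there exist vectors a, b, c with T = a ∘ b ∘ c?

If T = a ∘ b ∘ c then every fibre of T is a multiple of the corresponding factor, so read the factors off the fibres through the nonzero entry T[1,1,1] = -12.
The mode-1 fibre T[:,1,1] = [-12, 12] gives a = [1, -1] (primitive direction); the mode-2 fibre T[1,:,1] = [-12, 18] gives b = [2, -3]; then c[k] = T[1,1,k] / (a[1]·b[1]) = [-12, 0] / 2 = [-6, 0].
Expanding [1, -1] ∘ [2, -3] ∘ [-6, 0] reproduces all 8 entries of T, so T = [1, -1] ∘ [2, -3] ∘ [-6, 0] and rank(T) ≤ 1.
Equivalently every frontal slice T[:,:,k] is c[k] times the rank-1 matrix [1, -1] ∘ [2, -3]. So T has rank 1 (it is nonzero).

Yes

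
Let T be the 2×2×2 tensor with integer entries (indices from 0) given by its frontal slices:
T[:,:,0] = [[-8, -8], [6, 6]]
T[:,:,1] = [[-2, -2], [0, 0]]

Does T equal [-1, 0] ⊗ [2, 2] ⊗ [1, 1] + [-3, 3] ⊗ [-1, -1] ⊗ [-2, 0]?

Yes

Reconstruct entrywise from the claimed factors. For example, T[1,1,1] = 0 and Σₗ aₗ[1]bₗ[1]cₗ[1] = (0)·(2)·(1) + (3)·(-1)·(0) = 0; checking all 8 entries, every one matches. The claim holds.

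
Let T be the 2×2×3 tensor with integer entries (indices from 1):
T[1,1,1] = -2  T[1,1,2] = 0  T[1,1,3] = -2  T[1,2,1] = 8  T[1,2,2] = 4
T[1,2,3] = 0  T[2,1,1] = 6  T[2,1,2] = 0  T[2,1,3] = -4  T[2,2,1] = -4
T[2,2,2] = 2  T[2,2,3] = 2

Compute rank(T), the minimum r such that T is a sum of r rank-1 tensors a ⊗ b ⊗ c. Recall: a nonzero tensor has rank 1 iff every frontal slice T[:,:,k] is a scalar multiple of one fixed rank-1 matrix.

3

Lower bound: in the mode-3 unfolding of T (rows indexed by k, columns by (i,j)) the 3×3 minor on rows k ∈ {1, 2, 3}, columns (i,j) ∈ {(1,1), (1,2), (2,1)} is det [[-2, 8, 6], [0, 4, 0], [-2, 0, -4]] = 80 ≠ 0, so that unfolding has rank ≥ 3 and hence rank(T) ≥ 3 (CP rank is at least every unfolding rank, though it can be larger).
Upper bound: T is a sum of 3 rank-1 terms, T = (0, 1) ⊗ (1, -1) ⊗ (4, -2, -2) + (1, 0) ⊗ (1, -2) ⊗ (-4, -2, 0) + (1, 1) ⊗ (1, 0) ⊗ (2, 2, -2) (one valid choice — decompositions are not unique — normalised so each a, b is primitive with positive first nonzero entry; check it by expanding all entries), so rank(T) ≤ 3.
These bounds meet, so rank(T) = 3.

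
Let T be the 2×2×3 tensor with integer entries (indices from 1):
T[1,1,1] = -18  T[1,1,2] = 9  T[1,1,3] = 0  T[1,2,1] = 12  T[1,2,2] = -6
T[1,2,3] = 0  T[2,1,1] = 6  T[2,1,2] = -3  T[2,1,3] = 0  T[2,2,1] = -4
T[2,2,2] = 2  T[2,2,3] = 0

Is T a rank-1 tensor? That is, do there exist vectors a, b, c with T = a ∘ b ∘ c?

Yes

The mode-1 fibre T[:,1,1] = [-18, 6] gives a = [3, -1] (primitive direction); the mode-2 fibre T[1,:,1] = [-18, 12] gives b = [3, -2]; then c[k] = T[1,1,k] / (a[1]·b[1]) = [-18, 9, 0] / 9 = [-2, 1, 0].
Expanding [3, -1] ∘ [3, -2] ∘ [-2, 1, 0] reproduces all 12 entries of T, so T = [3, -1] ∘ [3, -2] ∘ [-2, 1, 0] and rank(T) ≤ 1.
Equivalently every frontal slice T[:,:,k] is c[k] times the rank-1 matrix [3, -1] ∘ [3, -2]. So T has rank 1 (it is nonzero).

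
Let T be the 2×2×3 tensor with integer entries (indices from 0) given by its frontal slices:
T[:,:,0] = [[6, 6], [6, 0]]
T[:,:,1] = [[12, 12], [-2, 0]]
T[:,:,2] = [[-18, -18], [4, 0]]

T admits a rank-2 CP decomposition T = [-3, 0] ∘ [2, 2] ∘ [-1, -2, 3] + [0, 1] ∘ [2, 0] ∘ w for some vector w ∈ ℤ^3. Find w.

Subtract the known terms from T to get the rank-1 residual R = [0, 1] ∘ [2, 0] ∘ w, so R[i,j,k] = a[i]·b[j]·w[k]. Pick indices with nonzero a[1]·b[0] = (1)·(2) = 2. Only the fibre through (1,0,·) is needed: R[1,0,:] = T[1,0,:] − Σₗ aₗ[1]bₗ[0]cₗ = [6, -2, 4] − (0)·(2)·[-1, -2, 3] = [6, -2, 4]. Then w[k] = R[1,0,k] / 2 for each k, giving w = [6, -2, 4] / 2 = [3, -1, 2].

w = [3, -1, 2]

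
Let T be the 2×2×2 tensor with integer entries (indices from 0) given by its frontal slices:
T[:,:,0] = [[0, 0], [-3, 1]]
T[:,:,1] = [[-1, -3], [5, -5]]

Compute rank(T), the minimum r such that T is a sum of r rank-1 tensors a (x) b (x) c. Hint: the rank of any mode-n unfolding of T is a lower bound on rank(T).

Lower bound: the mode-3 unfolding of T (rows indexed by k, columns by (i,j) = (0,0), (0,1), (1,0), (1,1)) is [[0, 0, -3, 1], [-1, -3, 5, -5]].
There the 2×2 minor on rows k ∈ {0, 1}, columns (i,j) ∈ {(0,0), (1,0)} is det [[0, -3], [-1, 5]] = -3 ≠ 0, so this unfolding has rank ≥ 2; CP rank is at least every unfolding rank, so rank(T) ≥ 2. (Flattening ranks never certify an upper bound on CP rank; for that we must actually write T with 2 rank-1 terms.)
Upper bound — finding two terms. Write S_k = T[:,:,k] for the frontal slices: S₀ = [[0, 0], [-3, 1]], S₁ = [[-1, -3], [5, -5]].
If T = a₁ (x) b₁ (x) c₁ + a₂ (x) b₂ (x) c₂ then each S_k = c₁[k]·a₁b₁ᵀ + c₂[k]·a₂b₂ᵀ. S₀ and S₁ are linearly independent, so a₁b₁ᵀ and a₂b₂ᵀ must span the same plane of matrices: they are the rank-1 matrices of the form x·S₀ + y·S₁.
det(x·S₀ + y·S₁) is −10·xy + 20·y² = (-10)·(x − 2·y)(y), vanishing at (x:y) = (2:1) and (1:0).
M₁ = 2·S₀ + S₁ = [[-1, -3], [-1, -3]] = −[1, 1][1, 3]ᵀ and M₂ = S₀ = [[0, 0], [-3, 1]] = −[0, 1][3, -1]ᵀ, so take a₁ = [1, 1], b₁ = [1, 3], a₂ = [0, 1], b₂ = [3, -1].
Each slice is an integer combination of E₁ = a₁b₁ᵀ and E₂ = a₂b₂ᵀ: S₀ = −E₂, S₁ = −E₁ + 2·E₂; reading off coefficients, c₁ = [0, -1] and c₂ = [-1, 2].
Hence T = [1, 1] (x) [1, 3] (x) [0, -1] + [0, 1] (x) [3, -1] (x) [-1, 2], so rank(T) ≤ 2.
These bounds meet, so rank(T) = 2.

2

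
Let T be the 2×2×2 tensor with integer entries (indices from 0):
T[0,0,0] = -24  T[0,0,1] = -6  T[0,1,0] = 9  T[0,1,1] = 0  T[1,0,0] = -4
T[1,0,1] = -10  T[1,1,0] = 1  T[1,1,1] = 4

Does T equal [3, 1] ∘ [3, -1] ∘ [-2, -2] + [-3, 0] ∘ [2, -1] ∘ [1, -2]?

No

Reconstruct entry (1,0,0) from the claimed factors: Σₗ aₗ[1]bₗ[0]cₗ[0] = (1)·(3)·(-2) + (0)·(2)·(1) = -6, but T[1,0,0] = -4. The claim is false.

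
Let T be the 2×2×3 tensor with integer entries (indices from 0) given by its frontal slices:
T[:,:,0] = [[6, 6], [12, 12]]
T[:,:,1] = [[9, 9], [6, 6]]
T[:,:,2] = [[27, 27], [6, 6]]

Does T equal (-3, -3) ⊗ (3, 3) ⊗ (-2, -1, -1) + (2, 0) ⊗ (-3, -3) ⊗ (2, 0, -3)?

No

Reconstruct entry (1,0,0) from the claimed factors: Σₗ aₗ[1]bₗ[0]cₗ[0] = (-3)·(3)·(-2) + (0)·(-3)·(2) = 18, but T[1,0,0] = 12. The claim is false.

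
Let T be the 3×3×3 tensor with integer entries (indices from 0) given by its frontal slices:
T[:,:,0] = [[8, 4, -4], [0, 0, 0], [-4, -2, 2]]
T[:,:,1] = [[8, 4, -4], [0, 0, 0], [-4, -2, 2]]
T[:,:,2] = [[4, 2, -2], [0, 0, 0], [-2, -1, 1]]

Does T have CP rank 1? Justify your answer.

If T = a (x) b (x) c then every fibre of T is a multiple of the corresponding factor, so read the factors off the fibres through the nonzero entry T[0,0,0] = 8.
The mode-1 fibre T[:,0,0] = [8, 0, -4] gives a = [2, 0, -1] (primitive direction); the mode-2 fibre T[0,:,0] = [8, 4, -4] gives b = [2, 1, -1]; then c[k] = T[0,0,k] / (a[0]·b[0]) = [8, 8, 4] / 4 = [2, 2, 1].
Expanding [2, 0, -1] (x) [2, 1, -1] (x) [2, 2, 1] reproduces all 27 entries of T, so T = [2, 0, -1] (x) [2, 1, -1] (x) [2, 2, 1] and rank(T) ≤ 1.
Equivalently every frontal slice T[:,:,k] is c[k] times the rank-1 matrix [2, 0, -1] (x) [2, 1, -1]. So T has rank 1 (it is nonzero).

Yes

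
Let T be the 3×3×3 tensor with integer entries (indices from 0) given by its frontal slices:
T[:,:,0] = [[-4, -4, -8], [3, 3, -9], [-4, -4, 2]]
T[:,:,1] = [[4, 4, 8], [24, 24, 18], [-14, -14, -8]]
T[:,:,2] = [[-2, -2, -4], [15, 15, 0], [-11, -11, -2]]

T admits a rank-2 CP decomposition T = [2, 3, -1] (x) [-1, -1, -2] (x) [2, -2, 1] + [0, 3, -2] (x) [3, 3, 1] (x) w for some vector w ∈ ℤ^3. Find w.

Subtract the known terms from T to get the rank-1 residual R = [0, 3, -2] (x) [3, 3, 1] (x) w, so R[i,j,k] = a[i]·b[j]·w[k]. Pick indices with nonzero a[1]·b[0] = (3)·(3) = 9. Only the fibre through (1,0,·) is needed: R[1,0,:] = T[1,0,:] − Σₗ aₗ[1]bₗ[0]cₗ = [3, 24, 15] − (3)·(-1)·[2, -2, 1] = [9, 18, 18]. Then w[k] = R[1,0,k] / 9 for each k, giving w = [9, 18, 18] / 9 = [1, 2, 2].

w = [1, 2, 2]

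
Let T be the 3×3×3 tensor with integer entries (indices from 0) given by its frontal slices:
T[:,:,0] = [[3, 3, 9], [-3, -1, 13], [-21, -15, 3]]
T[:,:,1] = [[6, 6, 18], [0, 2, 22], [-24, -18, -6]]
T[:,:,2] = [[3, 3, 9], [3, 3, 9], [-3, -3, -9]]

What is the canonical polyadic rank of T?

Lower bound: the mode-1 unfolding of T (rows indexed by i, columns by (j,k) = (0,0), (0,1), (0,2), (1,0), (1,1), (1,2), (2,0), (2,1), (2,2)) is [[3, 6, 3, 3, 6, 3, 9, 18, 9], [-3, 0, 3, -1, 2, 3, 13, 22, 9], [-21, -24, -3, -15, -18, -3, 3, -6, -9]].
There the 2×2 minor on rows i ∈ {0, 1}, columns (j,k) ∈ {(0,0), (0,1)} is det [[3, 6], [-3, 0]] = 18 ≠ 0, so this unfolding has rank ≥ 2; CP rank is at least every unfolding rank, so rank(T) ≥ 2. (Unfolding ranks only ever bound the CP rank from below — rank(T) can be strictly larger than all of them — so the matching upper bound has to come from an explicit 2-term decomposition.)
Upper bound — finding two terms. Write S_k = T[:,:,k] for the frontal slices: S₀ = [[3, 3, 9], [-3, -1, 13], [-21, -15, 3]], S₁ = [[6, 6, 18], [0, 2, 22], [-24, -18, -6]], S₂ = [[3, 3, 9], [3, 3, 9], [-3, -3, -9]].
If T = a₁ ⊗ b₁ ⊗ c₁ + a₂ ⊗ b₂ ⊗ c₂ then each S_k = c₁[k]·a₁b₁ᵀ + c₂[k]·a₂b₂ᵀ. S₀ and S₁ are linearly independent, so a₁b₁ᵀ and a₂b₂ᵀ must span the same plane of matrices: they are the rank-1 matrices of the form x·S₀ + y·S₁.
The 2×2 minor of x·S₀ + y·S₁ on rows {0,1}, columns {0,1} is 6·x² + 18·xy + 12·y² = 6·(x + 2·y)(x + y), vanishing at (x:y) = (2:-1) and (1:-1).
M₁ = 2·S₀ − S₁ = [[0, 0, 0], [-6, -4, 4], [-18, -12, 12]] = (-2)·[0, 1, 3][3, 2, -2]ᵀ and M₂ = S₀ − S₁ = [[-3, -3, -9], [-3, -3, -9], [3, 3, 9]] = (-3)·[1, 1, -1][1, 1, 3]ᵀ, so take a₁ = [0, 1, 3], b₁ = [3, 2, -2], a₂ = [1, 1, -1], b₂ = [1, 1, 3].
Each slice is an integer combination of E₁ = a₁b₁ᵀ and E₂ = a₂b₂ᵀ: S₀ = −2·E₁ + 3·E₂, S₁ = −2·E₁ + 6·E₂, S₂ = 3·E₂; reading off coefficients, c₁ = [-2, -2, 0] and c₂ = [3, 6, 3].
Hence T = [0, 1, 3] ⊗ [3, 2, -2] ⊗ [-2, -2, 0] + [1, 1, -1] ⊗ [1, 1, 3] ⊗ [3, 6, 3], so rank(T) ≤ 2.
These bounds meet, so rank(T) = 2.
Check entry T[0,2,2] = 9: (0)·(-2)·(0) + (1)·(3)·(3) = 9.

2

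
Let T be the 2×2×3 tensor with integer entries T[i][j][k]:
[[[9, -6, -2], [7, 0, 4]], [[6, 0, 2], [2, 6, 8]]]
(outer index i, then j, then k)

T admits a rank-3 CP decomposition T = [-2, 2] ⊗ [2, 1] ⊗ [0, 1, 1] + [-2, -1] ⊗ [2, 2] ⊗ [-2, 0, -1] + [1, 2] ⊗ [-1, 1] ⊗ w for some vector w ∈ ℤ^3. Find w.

w = [-1, 2, 2]

Subtract the known terms from T to get the rank-1 residual R = [1, 2] ⊗ [-1, 1] ⊗ w, so R[i,j,k] = a[i]·b[j]·w[k]. Pick indices with nonzero a[0]·b[0] = (1)·(-1) = -1. Only the fibre through (0,0,·) is needed: R[0,0,:] = T[0,0,:] − Σₗ aₗ[0]bₗ[0]cₗ = [9, -6, -2] − (-2)·(2)·[0, 1, 1] − (-2)·(2)·[-2, 0, -1] = [1, -2, -2]. Then w[k] = R[0,0,k] / -1 for each k, giving w = [1, -2, -2] / -1 = [-1, 2, 2].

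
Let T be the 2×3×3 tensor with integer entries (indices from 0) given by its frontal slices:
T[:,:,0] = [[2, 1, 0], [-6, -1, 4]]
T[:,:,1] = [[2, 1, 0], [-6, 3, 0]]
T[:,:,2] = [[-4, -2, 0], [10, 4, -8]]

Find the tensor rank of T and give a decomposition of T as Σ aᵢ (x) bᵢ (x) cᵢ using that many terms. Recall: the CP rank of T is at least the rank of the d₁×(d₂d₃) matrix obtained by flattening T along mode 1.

Lower bound: the mode-3 unfolding of T (rows indexed by k, columns by (i,j) = (0,0), (0,1), (0,2), (1,0), (1,1), (1,2)) is [[2, 1, 0, -6, -1, 4], [2, 1, 0, -6, 3, 0], [-4, -2, 0, 10, 4, -8]].
There the 3×3 minor on rows k ∈ {0, 1, 2}, columns (i,j) ∈ {(0,0), (1,0), (1,1)} is det [[2, -6, -1], [2, -6, 3], [-4, 10, 4]] = 16 ≠ 0, so this unfolding has rank ≥ 3; CP rank is at least every unfolding rank, so rank(T) ≥ 3. (Unfolding ranks only ever bound the CP rank from below — rank(T) can be strictly larger than all of them — so the matching upper bound has to come from an explicit 3-term decomposition.)
Upper bound: T is a sum of 3 rank-1 terms, T = [0, 1] (x) [1, -1, 0] (x) [-2, -4, 2] + [0, 1] (x) [1, 1, -2] (x) [-2, 0, 4] + [1, -1] (x) [2, 1, 0] (x) [1, 1, -2] (written with every a and b primitive with positive leading entry and the scale carried by c; CP decompositions are not unique, and this one is verified by expanding entrywise), so rank(T) ≤ 3.
These bounds meet, so rank(T) = 3.
Check entry T[0,0,2] = -4: (0)·(1)·(2) + (0)·(1)·(4) + (1)·(2)·(-2) = -4.

rank(T) = 3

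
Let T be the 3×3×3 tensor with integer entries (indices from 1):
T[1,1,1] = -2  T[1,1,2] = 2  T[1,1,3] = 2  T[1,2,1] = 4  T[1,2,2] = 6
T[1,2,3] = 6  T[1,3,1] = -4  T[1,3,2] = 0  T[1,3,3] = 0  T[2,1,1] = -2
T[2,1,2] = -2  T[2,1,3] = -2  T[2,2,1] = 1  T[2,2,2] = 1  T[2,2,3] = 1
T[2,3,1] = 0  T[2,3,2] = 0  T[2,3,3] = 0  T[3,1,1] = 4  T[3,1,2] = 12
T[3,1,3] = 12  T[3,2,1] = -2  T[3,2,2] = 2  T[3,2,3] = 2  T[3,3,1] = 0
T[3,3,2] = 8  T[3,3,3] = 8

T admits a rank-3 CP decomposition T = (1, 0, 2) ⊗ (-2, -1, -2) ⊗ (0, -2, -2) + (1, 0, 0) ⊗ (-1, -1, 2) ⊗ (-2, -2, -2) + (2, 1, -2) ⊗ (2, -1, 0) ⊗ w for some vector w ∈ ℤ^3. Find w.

w = (-1, -1, -1)

Subtract the known terms from T to get the rank-1 residual R = (2, 1, -2) ⊗ (2, -1, 0) ⊗ w, so R[i,j,k] = a[i]·b[j]·w[k]. Pick indices with nonzero a[1]·b[1] = (2)·(2) = 4. Only the fibre through (1,1,·) is needed: R[1,1,:] = T[1,1,:] − Σₗ aₗ[1]bₗ[1]cₗ = [-2, 2, 2] − (1)·(-2)·(0, -2, -2) − (1)·(-1)·(-2, -2, -2) = [-4, -4, -4]. Then w[k] = R[1,1,k] / 4 for each k, giving w = [-4, -4, -4] / 4 = (-1, -1, -1).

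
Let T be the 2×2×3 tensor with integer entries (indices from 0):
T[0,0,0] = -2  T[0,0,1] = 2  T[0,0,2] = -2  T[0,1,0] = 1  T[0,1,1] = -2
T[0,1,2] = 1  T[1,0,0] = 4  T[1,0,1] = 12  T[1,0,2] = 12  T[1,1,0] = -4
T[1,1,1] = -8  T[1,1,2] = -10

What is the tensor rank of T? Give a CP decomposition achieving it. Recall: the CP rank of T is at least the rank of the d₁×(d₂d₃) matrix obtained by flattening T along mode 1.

rank(T) = 3

Lower bound: the mode-3 unfolding of T (rows indexed by k, columns by (i,j) = (0,0), (0,1), (1,0), (1,1)) is [[-2, 1, 4, -4], [2, -2, 12, -8], [-2, 1, 12, -10]].
There the 3×3 minor on rows k ∈ {0, 1, 2}, columns (i,j) ∈ {(0,0), (0,1), (1,0)} is det [[-2, 1, 4], [2, -2, 12], [-2, 1, 12]] = 16 ≠ 0, so this unfolding has rank ≥ 3; CP rank is at least every unfolding rank, so rank(T) ≥ 3. (This is only a lower bound: in general the CP rank may exceed every unfolding rank, so we still need to exhibit 3 rank-1 terms summing to T.)
Upper bound: T is a sum of 3 rank-1 terms, T = (1, -2) (x) (1, -1) (x) (-2, -2, -4) + (1, 0) (x) (0, 1) (x) (-1, -2, -2) + (1, 2) (x) (2, -1) (x) (0, 2, 1) (written with every a and b primitive with positive leading entry and the scale carried by c; CP decompositions are not unique, and this one is verified by expanding entrywise), so rank(T) ≤ 3.
These bounds meet, so rank(T) = 3.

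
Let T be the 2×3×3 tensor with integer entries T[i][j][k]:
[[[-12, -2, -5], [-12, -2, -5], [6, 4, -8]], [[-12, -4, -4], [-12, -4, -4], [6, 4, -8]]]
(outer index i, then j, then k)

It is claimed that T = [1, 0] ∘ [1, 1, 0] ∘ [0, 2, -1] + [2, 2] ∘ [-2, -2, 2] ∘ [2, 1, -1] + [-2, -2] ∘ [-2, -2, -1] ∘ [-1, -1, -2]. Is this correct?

Reconstruct entry (0,0,1) from the claimed factors: Σₗ aₗ[0]bₗ[0]cₗ[1] = (1)·(1)·(2) + (2)·(-2)·(1) + (-2)·(-2)·(-1) = -6, but T[0,0,1] = -2. The claim is false.

No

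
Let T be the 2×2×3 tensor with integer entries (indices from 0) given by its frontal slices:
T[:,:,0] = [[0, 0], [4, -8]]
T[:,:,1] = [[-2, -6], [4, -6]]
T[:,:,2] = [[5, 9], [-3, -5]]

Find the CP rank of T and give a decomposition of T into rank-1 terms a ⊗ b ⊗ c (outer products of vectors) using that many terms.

rank(T) = 3

Lower bound: the mode-3 unfolding of T (rows indexed by k, columns by (i,j) = (0,0), (0,1), (1,0), (1,1)) is [[0, 0, 4, -8], [-2, -6, 4, -6], [5, 9, -3, -5]].
There the 3×3 minor on rows k ∈ {0, 1, 2}, columns (i,j) ∈ {(0,0), (0,1), (1,0)} is det [[0, 0, 4], [-2, -6, 4], [5, 9, -3]] = 48 ≠ 0, so this unfolding has rank ≥ 3; CP rank is at least every unfolding rank, so rank(T) ≥ 3. (This is only a lower bound: in general the CP rank may exceed every unfolding rank, so we still need to exhibit 3 rank-1 terms summing to T.)
Upper bound: T is a sum of 3 rank-1 terms, T = (0, 1) ⊗ (1, -2) ⊗ (4, 4, 0) + (1, -1) ⊗ (1, 1) ⊗ (0, 2, 1) + (2, -1) ⊗ (1, 2) ⊗ (0, -2, 2) (written with every a and b primitive with positive leading entry and the scale carried by c; CP decompositions are not unique, and this one is verified by expanding entrywise), so rank(T) ≤ 3.
These bounds meet, so rank(T) = 3.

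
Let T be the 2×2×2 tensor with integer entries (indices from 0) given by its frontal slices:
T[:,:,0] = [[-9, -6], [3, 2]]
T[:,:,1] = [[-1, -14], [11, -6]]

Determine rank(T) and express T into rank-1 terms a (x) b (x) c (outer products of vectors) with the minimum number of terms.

rank(T) = 2

Lower bound: the mode-1 unfolding of T (rows indexed by i, columns by (j,k) = (0,0), (0,1), (1,0), (1,1)) is [[-9, -1, -6, -14], [3, 11, 2, -6]].
There the 2×2 minor on rows i ∈ {0, 1}, columns (j,k) ∈ {(0,0), (0,1)} is det [[-9, -1], [3, 11]] = -96 ≠ 0, so this unfolding has rank ≥ 2; CP rank is at least every unfolding rank, so rank(T) ≥ 2. (This is only a lower bound: in general the CP rank may exceed every unfolding rank, so we still need to exhibit 2 rank-1 terms summing to T.)
Upper bound — finding two terms. Write S_k = T[:,:,k] for the frontal slices: S₀ = [[-9, -6], [3, 2]], S₁ = [[-1, -14], [11, -6]].
If T = a₁ (x) b₁ (x) c₁ + a₂ (x) b₂ (x) c₂ then each S_k = c₁[k]·a₁b₁ᵀ + c₂[k]·a₂b₂ᵀ. S₀ and S₁ are linearly independent, so a₁b₁ᵀ and a₂b₂ᵀ must span the same plane of matrices: they are the rank-1 matrices of the form x·S₀ + y·S₁.
det(x·S₀ + y·S₁) is 160·xy + 160·y² = 160·(y)(x + y), vanishing at (x:y) = (1:0) and (1:-1).
M₁ = S₀ = [[-9, -6], [3, 2]] = −(3, -1)(3, 2)ᵀ and M₂ = S₀ − S₁ = [[-8, 8], [-8, 8]] = (-8)·(1, 1)(1, -1)ᵀ, so take a₁ = (3, -1), b₁ = (3, 2), a₂ = (1, 1), b₂ = (1, -1).
Each slice is an integer combination of E₁ = a₁b₁ᵀ and E₂ = a₂b₂ᵀ: S₀ = −E₁, S₁ = −E₁ + 8·E₂; reading off coefficients, c₁ = (-1, -1) and c₂ = (0, 8).
Hence T = (3, -1) (x) (3, 2) (x) (-1, -1) + (1, 1) (x) (1, -1) (x) (0, 8), so rank(T) ≤ 2.
These bounds meet, so rank(T) = 2.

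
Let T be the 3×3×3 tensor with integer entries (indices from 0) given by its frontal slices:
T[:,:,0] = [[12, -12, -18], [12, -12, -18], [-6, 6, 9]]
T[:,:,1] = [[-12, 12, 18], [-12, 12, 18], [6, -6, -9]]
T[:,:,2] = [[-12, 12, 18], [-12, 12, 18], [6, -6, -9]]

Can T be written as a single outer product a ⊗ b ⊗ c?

Yes

If T = a ⊗ b ⊗ c then every fibre of T is a multiple of the corresponding factor, so read the factors off the fibres through the nonzero entry T[0,0,0] = 12.
The mode-1 fibre T[:,0,0] = [12, 12, -6] gives a = [2, 2, -1] (primitive direction); the mode-2 fibre T[0,:,0] = [12, -12, -18] gives b = [2, -2, -3]; then c[k] = T[0,0,k] / (a[0]·b[0]) = [12, -12, -12] / 4 = [3, -3, -3].
Expanding [2, 2, -1] ⊗ [2, -2, -3] ⊗ [3, -3, -3] reproduces all 27 entries of T, so T = [2, 2, -1] ⊗ [2, -2, -3] ⊗ [3, -3, -3] and rank(T) ≤ 1.
Equivalently every frontal slice T[:,:,k] is c[k] times the rank-1 matrix [2, 2, -1] ⊗ [2, -2, -3]. So T has rank 1 (it is nonzero).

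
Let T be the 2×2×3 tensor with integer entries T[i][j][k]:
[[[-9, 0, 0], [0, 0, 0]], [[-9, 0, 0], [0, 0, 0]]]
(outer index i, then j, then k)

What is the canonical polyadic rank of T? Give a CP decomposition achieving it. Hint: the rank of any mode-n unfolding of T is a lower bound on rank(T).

Lower bound: T ≠ 0 (e.g. T[0,0,0] = -9), so rank(T) ≥ 1.
Upper bound: if T = a ⊗ b ⊗ c then every fibre of T is a multiple of the corresponding factor, so read the factors off the fibres through the nonzero entry T[0,0,0] = -9.
The mode-1 fibre T[:,0,0] = [-9, -9] gives a = [1, 1] (primitive direction); the mode-2 fibre T[0,:,0] = [-9, 0] gives b = [1, 0]; then c[k] = T[0,0,k] / (a[0]·b[0]) = [-9, 0, 0] / 1 = [-9, 0, 0].
Expanding [1, 1] ⊗ [1, 0] ⊗ [-9, 0, 0] reproduces all 12 entries of T, so T = [1, 1] ⊗ [1, 0] ⊗ [-9, 0, 0] and rank(T) ≤ 1.
These bounds meet, so rank(T) = 1.

rank(T) = 1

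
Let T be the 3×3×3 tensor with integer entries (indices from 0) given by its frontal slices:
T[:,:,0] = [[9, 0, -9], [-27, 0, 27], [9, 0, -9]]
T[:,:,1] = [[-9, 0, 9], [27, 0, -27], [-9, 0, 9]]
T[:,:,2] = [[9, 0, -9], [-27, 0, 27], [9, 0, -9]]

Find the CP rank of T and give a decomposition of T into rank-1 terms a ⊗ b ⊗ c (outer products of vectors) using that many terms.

Lower bound: T ≠ 0 (e.g. T[0,0,0] = 9), so rank(T) ≥ 1.
Upper bound: if T = a ⊗ b ⊗ c then every fibre of T is a multiple of the corresponding factor, so read the factors off the fibres through the nonzero entry T[0,0,0] = 9.
The mode-1 fibre T[:,0,0] = [9, -27, 9] gives a = (1, -3, 1) (primitive direction); the mode-2 fibre T[0,:,0] = [9, 0, -9] gives b = (1, 0, -1); then c[k] = T[0,0,k] / (a[0]·b[0]) = [9, -9, 9] / 1 = (9, -9, 9).
Expanding (1, -3, 1) ⊗ (1, 0, -1) ⊗ (9, -9, 9) reproduces all 27 entries of T, so T = (1, -3, 1) ⊗ (1, 0, -1) ⊗ (9, -9, 9) and rank(T) ≤ 1.
These bounds meet, so rank(T) = 1.

rank(T) = 1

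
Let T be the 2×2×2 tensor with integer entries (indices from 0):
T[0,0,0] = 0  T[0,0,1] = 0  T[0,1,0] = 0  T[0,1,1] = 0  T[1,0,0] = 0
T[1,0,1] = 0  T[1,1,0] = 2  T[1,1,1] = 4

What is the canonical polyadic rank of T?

1

Lower bound: T ≠ 0 (e.g. T[1,1,0] = 2), so rank(T) ≥ 1.
Upper bound: if T = a (x) b (x) c then every fibre of T is a multiple of the corresponding factor, so read the factors off the fibres through the nonzero entry T[1,1,0] = 2.
The mode-1 fibre T[:,1,0] = [0, 2] gives a = [0, 1] (primitive direction); the mode-2 fibre T[1,:,0] = [0, 2] gives b = [0, 1]; then c[k] = T[1,1,k] / (a[1]·b[1]) = [2, 4] / 1 = [2, 4].
Expanding [0, 1] (x) [0, 1] (x) [2, 4] reproduces all 8 entries of T, so T = [0, 1] (x) [0, 1] (x) [2, 4] and rank(T) ≤ 1.
These bounds meet, so rank(T) = 1.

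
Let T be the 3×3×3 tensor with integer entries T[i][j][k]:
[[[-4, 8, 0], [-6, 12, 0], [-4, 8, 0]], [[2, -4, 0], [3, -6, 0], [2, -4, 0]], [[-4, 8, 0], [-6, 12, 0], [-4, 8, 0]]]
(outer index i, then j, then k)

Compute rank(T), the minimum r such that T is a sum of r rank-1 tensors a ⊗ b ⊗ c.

Lower bound: T ≠ 0 (e.g. T[0,0,0] = -4), so rank(T) ≥ 1.
Upper bound: if T = a ⊗ b ⊗ c then every fibre of T is a multiple of the corresponding factor, so read the factors off the fibres through the nonzero entry T[0,0,0] = -4.
The mode-1 fibre T[:,0,0] = [-4, 2, -4] gives a = [2, -1, 2] (primitive direction); the mode-2 fibre T[0,:,0] = [-4, -6, -4] gives b = [2, 3, 2]; then c[k] = T[0,0,k] / (a[0]·b[0]) = [-4, 8, 0] / 4 = [-1, 2, 0].
Expanding [2, -1, 2] ⊗ [2, 3, 2] ⊗ [-1, 2, 0] reproduces all 27 entries of T, so T = [2, -1, 2] ⊗ [2, 3, 2] ⊗ [-1, 2, 0] and rank(T) ≤ 1.
These bounds meet, so rank(T) = 1.

1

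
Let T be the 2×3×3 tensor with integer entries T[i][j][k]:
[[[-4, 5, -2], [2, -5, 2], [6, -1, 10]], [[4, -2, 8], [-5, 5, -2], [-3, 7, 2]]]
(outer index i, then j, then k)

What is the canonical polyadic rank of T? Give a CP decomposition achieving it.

Lower bound: the mode-2 unfolding of T (rows indexed by j, columns by (i,k) = (0,0), (0,1), (0,2), (1,0), (1,1), (1,2)) is [[-4, 5, -2, 4, -2, 8], [2, -5, 2, -5, 5, -2], [6, -1, 10, -3, 7, 2]].
There the 3×3 minor on rows j ∈ {0, 1, 2}, columns (i,k) ∈ {(0,0), (0,1), (0,2)} is det [[-4, 5, -2], [2, -5, 2], [6, -1, 10]] = 96 ≠ 0, so this unfolding has rank ≥ 3; CP rank is at least every unfolding rank, so rank(T) ≥ 3. (Unfolding ranks only ever bound the CP rank from below — rank(T) can be strictly larger than all of them — so the matching upper bound has to come from an explicit 3-term decomposition.)
Upper bound: T is a sum of 3 rank-1 terms, T = [1, -1] ⊗ [1, -1, -1] ⊗ [-4, 4, -4] + [1, 2] ⊗ [1, 1, 1] ⊗ [0, 1, 2] + [2, 1] ⊗ [0, 1, -1] ⊗ [-1, -1, -2] (written with every a and b primitive with positive leading entry and the scale carried by c; CP decompositions are not unique, and this one is verified by expanding entrywise), so rank(T) ≤ 3.
These bounds meet, so rank(T) = 3.

rank(T) = 3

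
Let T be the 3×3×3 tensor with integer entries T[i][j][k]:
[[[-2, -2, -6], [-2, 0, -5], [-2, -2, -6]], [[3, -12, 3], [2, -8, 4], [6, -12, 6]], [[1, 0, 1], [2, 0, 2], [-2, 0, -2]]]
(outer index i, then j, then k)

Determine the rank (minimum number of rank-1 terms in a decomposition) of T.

Lower bound: the mode-3 unfolding of T (rows indexed by k, columns by (i,j) = (0,0), (0,1), (0,2), (1,0), (1,1), (1,2), (2,0), (2,1), (2,2)) is [[-2, -2, -2, 3, 2, 6, 1, 2, -2], [-2, 0, -2, -12, -8, -12, 0, 0, 0], [-6, -5, -6, 3, 4, 6, 1, 2, -2]].
There the 3×3 minor on rows k ∈ {0, 1, 2}, columns (i,j) ∈ {(0,0), (0,1), (1,0)} is det [[-2, -2, 3], [-2, 0, -12], [-6, -5, 3]] = -6 ≠ 0, so this unfolding has rank ≥ 3; CP rank is at least every unfolding rank, so rank(T) ≥ 3. (Flattening ranks never certify an upper bound on CP rank; for that we must actually write T with 3 rank-1 terms.)
Upper bound: T is a sum of 3 rank-1 terms, T = [0, 1, -1] (x) [1, 2, -2] (x) [-1, 0, -1] + [1, -2, 0] (x) [1, 1, 1] (x) [-2, 2, -4] + [1, 2, 0] (x) [2, 1, 2] (x) [0, -2, -1] (written with every a and b primitive with positive leading entry and the scale carried by c; CP decompositions are not unique, and this one is verified by expanding entrywise), so rank(T) ≤ 3.
These bounds meet, so rank(T) = 3.

3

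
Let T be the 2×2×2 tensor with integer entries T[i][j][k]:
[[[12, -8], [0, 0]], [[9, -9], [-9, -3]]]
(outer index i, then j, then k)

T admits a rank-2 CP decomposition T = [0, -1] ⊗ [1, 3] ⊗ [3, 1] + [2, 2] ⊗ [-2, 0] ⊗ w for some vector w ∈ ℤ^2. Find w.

w = [-3, 2]

Subtract the known terms from T to get the rank-1 residual R = [2, 2] ⊗ [-2, 0] ⊗ w, so R[i,j,k] = a[i]·b[j]·w[k]. Pick indices with nonzero a[0]·b[0] = (2)·(-2) = -4. Only the fibre through (0,0,·) is needed: R[0,0,:] = T[0,0,:] − Σₗ aₗ[0]bₗ[0]cₗ = [12, -8] − (0)·(1)·[3, 1] = [12, -8]. Then w[k] = R[0,0,k] / -4 for each k, giving w = [12, -8] / -4 = [-3, 2].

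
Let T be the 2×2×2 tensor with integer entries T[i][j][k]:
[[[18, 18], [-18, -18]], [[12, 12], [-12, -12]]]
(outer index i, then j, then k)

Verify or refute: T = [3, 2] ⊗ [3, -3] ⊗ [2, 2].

Reconstruct entrywise from the claimed factors. For example, T[1,1,1] = -12 and Σₗ aₗ[1]bₗ[1]cₗ[1] = (2)·(-3)·(2) = -12; checking all 8 entries, every one matches. The claim holds.

Yes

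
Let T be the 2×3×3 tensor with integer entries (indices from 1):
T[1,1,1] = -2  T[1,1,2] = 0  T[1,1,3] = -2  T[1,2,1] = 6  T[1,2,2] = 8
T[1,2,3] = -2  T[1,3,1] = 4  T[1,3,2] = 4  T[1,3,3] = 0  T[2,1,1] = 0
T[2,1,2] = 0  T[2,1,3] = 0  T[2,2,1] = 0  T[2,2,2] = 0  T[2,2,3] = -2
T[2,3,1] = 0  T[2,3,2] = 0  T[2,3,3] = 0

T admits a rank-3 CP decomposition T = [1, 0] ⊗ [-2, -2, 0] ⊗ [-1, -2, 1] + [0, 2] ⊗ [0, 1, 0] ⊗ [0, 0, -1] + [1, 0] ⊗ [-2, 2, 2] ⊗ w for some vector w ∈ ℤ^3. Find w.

Subtract the known terms from T to get the rank-1 residual R = [1, 0] ⊗ [-2, 2, 2] ⊗ w, so R[i,j,k] = a[i]·b[j]·w[k]. Pick indices with nonzero a[1]·b[1] = (1)·(-2) = -2. Only the fibre through (1,1,·) is needed: R[1,1,:] = T[1,1,:] − Σₗ aₗ[1]bₗ[1]cₗ = [-2, 0, -2] − (1)·(-2)·[-1, -2, 1] − (0)·(0)·[0, 0, -1] = [-4, -4, 0]. Then w[k] = R[1,1,k] / -2 for each k, giving w = [-4, -4, 0] / -2 = [2, 2, 0].

w = [2, 2, 0]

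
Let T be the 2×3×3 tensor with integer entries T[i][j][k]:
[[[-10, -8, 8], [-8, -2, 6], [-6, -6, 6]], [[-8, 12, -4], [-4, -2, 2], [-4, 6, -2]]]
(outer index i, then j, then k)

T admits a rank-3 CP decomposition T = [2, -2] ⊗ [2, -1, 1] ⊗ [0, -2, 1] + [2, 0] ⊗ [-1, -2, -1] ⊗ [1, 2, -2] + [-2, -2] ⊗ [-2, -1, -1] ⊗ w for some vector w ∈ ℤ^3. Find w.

Subtract the known terms from T to get the rank-1 residual R = [-2, -2] ⊗ [-2, -1, -1] ⊗ w, so R[i,j,k] = a[i]·b[j]·w[k]. Pick indices with nonzero a[0]·b[0] = (-2)·(-2) = 4. Only the fibre through (0,0,·) is needed: R[0,0,:] = T[0,0,:] − Σₗ aₗ[0]bₗ[0]cₗ = [-10, -8, 8] − (2)·(2)·[0, -2, 1] − (2)·(-1)·[1, 2, -2] = [-8, 4, 0]. Then w[k] = R[0,0,k] / 4 for each k, giving w = [-8, 4, 0] / 4 = [-2, 1, 0].

w = [-2, 1, 0]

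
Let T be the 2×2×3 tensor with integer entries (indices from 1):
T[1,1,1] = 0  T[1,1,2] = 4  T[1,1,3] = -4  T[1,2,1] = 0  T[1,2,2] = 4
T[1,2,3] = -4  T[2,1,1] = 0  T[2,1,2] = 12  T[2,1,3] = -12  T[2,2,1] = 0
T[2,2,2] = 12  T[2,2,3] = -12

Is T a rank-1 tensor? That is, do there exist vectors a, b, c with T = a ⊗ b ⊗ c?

If T = a ⊗ b ⊗ c then every fibre of T is a multiple of the corresponding factor, so read the factors off the fibres through the nonzero entry T[1,1,2] = 4.
The mode-1 fibre T[:,1,2] = [4, 12] gives a = [1, 3] (primitive direction); the mode-2 fibre T[1,:,2] = [4, 4] gives b = [1, 1]; then c[k] = T[1,1,k] / (a[1]·b[1]) = [0, 4, -4] / 1 = [0, 4, -4].
Expanding [1, 3] ⊗ [1, 1] ⊗ [0, 4, -4] reproduces all 12 entries of T, so T = [1, 3] ⊗ [1, 1] ⊗ [0, 4, -4] and rank(T) ≤ 1.
Equivalently every frontal slice T[:,:,k] is c[k] times the rank-1 matrix [1, 3] ⊗ [1, 1]. So T has rank 1 (it is nonzero).

Yes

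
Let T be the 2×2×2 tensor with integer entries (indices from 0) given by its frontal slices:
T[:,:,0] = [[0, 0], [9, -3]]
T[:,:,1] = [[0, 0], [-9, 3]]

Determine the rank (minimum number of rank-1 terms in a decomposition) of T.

Lower bound: T ≠ 0 (e.g. T[1,0,0] = 9), so rank(T) ≥ 1.
Upper bound: if T = a ⊗ b ⊗ c then every fibre of T is a multiple of the corresponding factor, so read the factors off the fibres through the nonzero entry T[1,0,0] = 9.
The mode-1 fibre T[:,0,0] = [0, 9] gives a = (0, 1) (primitive direction); the mode-2 fibre T[1,:,0] = [9, -3] gives b = (3, -1); then c[k] = T[1,0,k] / (a[1]·b[0]) = [9, -9] / 3 = (3, -3).
Expanding (0, 1) ⊗ (3, -1) ⊗ (3, -3) reproduces all 8 entries of T, so T = (0, 1) ⊗ (3, -1) ⊗ (3, -3) and rank(T) ≤ 1.
These bounds meet, so rank(T) = 1.

1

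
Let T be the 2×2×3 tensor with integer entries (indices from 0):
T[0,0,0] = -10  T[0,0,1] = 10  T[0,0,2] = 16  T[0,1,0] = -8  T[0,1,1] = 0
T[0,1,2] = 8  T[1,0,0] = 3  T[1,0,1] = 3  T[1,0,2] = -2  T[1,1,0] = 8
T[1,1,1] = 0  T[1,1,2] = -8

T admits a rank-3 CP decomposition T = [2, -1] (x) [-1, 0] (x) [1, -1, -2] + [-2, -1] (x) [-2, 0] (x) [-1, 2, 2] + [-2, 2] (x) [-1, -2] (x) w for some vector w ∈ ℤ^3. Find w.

Subtract the known terms from T to get the rank-1 residual R = [-2, 2] (x) [-1, -2] (x) w, so R[i,j,k] = a[i]·b[j]·w[k]. Pick indices with nonzero a[0]·b[0] = (-2)·(-1) = 2. Only the fibre through (0,0,·) is needed: R[0,0,:] = T[0,0,:] − Σₗ aₗ[0]bₗ[0]cₗ = [-10, 10, 16] − (2)·(-1)·[1, -1, -2] − (-2)·(-2)·[-1, 2, 2] = [-4, 0, 4]. Then w[k] = R[0,0,k] / 2 for each k, giving w = [-4, 0, 4] / 2 = [-2, 0, 2].

w = [-2, 0, 2]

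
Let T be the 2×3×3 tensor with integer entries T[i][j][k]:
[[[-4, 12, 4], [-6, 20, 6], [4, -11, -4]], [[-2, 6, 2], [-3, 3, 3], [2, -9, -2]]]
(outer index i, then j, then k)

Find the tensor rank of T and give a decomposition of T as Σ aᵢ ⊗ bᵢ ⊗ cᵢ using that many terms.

Lower bound: in the mode-2 unfolding of T (rows indexed by j, columns by (i,k)) the 2×2 minor on rows j ∈ {0, 1}, columns (i,k) ∈ {(0,0), (0,1)} is det [[-4, 12], [-6, 20]] = -8 ≠ 0, so that unfolding has rank ≥ 2 and hence rank(T) ≥ 2 (CP rank is at least every unfolding rank, though it can be larger).
Upper bound: with S_k = T[:,:,k], the two rank-1 terms a₁b₁ᵀ, a₂b₂ᵀ are the rank-1 members of the pencil x·S₀ + y·S₁.
The 2×2 minor of x·S₀ + y·S₁ on rows {0,1}, columns {0,1} is 28·xy − 84·y² = 28·(x − 3·y)(y), vanishing at (x:y) = (3:1) and (1:0).
M₁ = 3·S₀ + S₁ = [[0, 2, 1], [0, -6, -3]] = [1, -3][0, 2, 1]ᵀ and M₂ = S₀ = [[-4, -6, 4], [-2, -3, 2]] = −[2, 1][2, 3, -2]ᵀ, so take a₁ = [1, -3], b₁ = [0, 2, 1], a₂ = [2, 1], b₂ = [2, 3, -2].
Each slice is an integer combination of E₁ = a₁b₁ᵀ and E₂ = a₂b₂ᵀ: S₀ = −E₂, S₁ = E₁ + 3·E₂, S₂ = E₂; reading off coefficients, c₁ = [0, 1, 0] and c₂ = [-1, 3, 1].
Hence T = [1, -3] ⊗ [0, 2, 1] ⊗ [0, 1, 0] + [2, 1] ⊗ [2, 3, -2] ⊗ [-1, 3, 1], so rank(T) ≤ 2.
These bounds meet, so rank(T) = 2.

rank(T) = 2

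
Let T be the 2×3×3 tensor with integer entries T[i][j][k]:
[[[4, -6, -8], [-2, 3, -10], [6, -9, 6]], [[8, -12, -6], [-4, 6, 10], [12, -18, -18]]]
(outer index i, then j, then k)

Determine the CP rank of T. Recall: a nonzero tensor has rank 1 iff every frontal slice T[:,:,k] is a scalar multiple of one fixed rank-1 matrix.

Lower bound: the mode-2 unfolding of T (rows indexed by j, columns by (i,k) = (0,0), (0,1), (0,2), (1,0), (1,1), (1,2)) is [[4, -6, -8, 8, -12, -6], [-2, 3, -10, -4, 6, 10], [6, -9, 6, 12, -18, -18]].
There the 2×2 minor on rows j ∈ {0, 1}, columns (i,k) ∈ {(0,0), (0,2)} is det [[4, -8], [-2, -10]] = -56 ≠ 0, so this unfolding has rank ≥ 2; CP rank is at least every unfolding rank, so rank(T) ≥ 2. (This is only a lower bound: in general the CP rank may exceed every unfolding rank, so we still need to exhibit 2 rank-1 terms summing to T.)
Upper bound — finding two terms. Write S_k = T[:,:,k] for the frontal slices: S₀ = [[4, -2, 6], [8, -4, 12]], S₁ = [[-6, 3, -9], [-12, 6, -18]], S₂ = [[-8, -10, 6], [-6, 10, -18]].
If T = a₁ ⊗ b₁ ⊗ c₁ + a₂ ⊗ b₂ ⊗ c₂ then each S_k = c₁[k]·a₁b₁ᵀ + c₂[k]·a₂b₂ᵀ. S₀ and S₂ are linearly independent, so a₁b₁ᵀ and a₂b₂ᵀ must span the same plane of matrices: they are the rank-1 matrices of the form x·S₀ + y·S₂.
The 2×2 minor of x·S₀ + y·S₂ on rows {0,1}, columns {0,1} is 140·xy − 140·y² = 140·(x − y)(y), vanishing at (x:y) = (1:1) and (1:0).
M₁ = S₀ + S₂ = [[-4, -12, 12], [2, 6, -6]] = (-2)·[2, -1][1, 3, -3]ᵀ and M₂ = S₀ = [[4, -2, 6], [8, -4, 12]] = 2·[1, 2][2, -1, 3]ᵀ, so take a₁ = [2, -1], b₁ = [1, 3, -3], a₂ = [1, 2], b₂ = [2, -1, 3].
Each slice is an integer combination of E₁ = a₁b₁ᵀ and E₂ = a₂b₂ᵀ: S₀ = 2·E₂, S₁ = −3·E₂, S₂ = −2·E₁ − 2·E₂; reading off coefficients, c₁ = [0, 0, -2] and c₂ = [2, -3, -2].
Hence T = [2, -1] ⊗ [1, 3, -3] ⊗ [0, 0, -2] + [1, 2] ⊗ [2, -1, 3] ⊗ [2, -3, -2], so rank(T) ≤ 2.
These bounds meet, so rank(T) = 2.

2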